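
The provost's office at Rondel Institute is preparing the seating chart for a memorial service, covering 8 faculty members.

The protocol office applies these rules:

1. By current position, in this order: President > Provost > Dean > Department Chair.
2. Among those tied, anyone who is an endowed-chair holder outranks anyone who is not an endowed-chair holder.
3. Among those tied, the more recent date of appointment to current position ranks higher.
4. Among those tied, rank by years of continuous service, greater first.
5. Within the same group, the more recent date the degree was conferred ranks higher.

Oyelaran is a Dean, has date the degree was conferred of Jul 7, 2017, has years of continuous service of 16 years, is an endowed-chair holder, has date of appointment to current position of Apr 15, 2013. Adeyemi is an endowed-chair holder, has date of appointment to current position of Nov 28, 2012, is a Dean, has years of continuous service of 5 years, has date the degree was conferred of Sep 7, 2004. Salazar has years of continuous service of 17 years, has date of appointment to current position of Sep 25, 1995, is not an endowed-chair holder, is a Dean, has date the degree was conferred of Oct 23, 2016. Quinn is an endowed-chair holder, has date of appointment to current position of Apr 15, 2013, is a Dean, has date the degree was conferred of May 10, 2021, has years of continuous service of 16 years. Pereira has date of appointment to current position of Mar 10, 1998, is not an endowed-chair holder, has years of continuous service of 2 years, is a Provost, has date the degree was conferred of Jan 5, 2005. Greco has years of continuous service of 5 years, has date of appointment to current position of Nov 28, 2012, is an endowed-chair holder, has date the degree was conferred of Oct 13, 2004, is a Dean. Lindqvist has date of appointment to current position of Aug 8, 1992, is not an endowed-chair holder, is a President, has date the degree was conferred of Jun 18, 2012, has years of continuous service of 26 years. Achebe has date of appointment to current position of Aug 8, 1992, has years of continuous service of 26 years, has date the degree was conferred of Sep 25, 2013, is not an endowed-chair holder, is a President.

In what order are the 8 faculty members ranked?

Achebe, Lindqvist, Pereira, Quinn, Oyelaran, Greco, Adeyemi, Salazar

By current position: Achebe and Lindqvist (President); then Pereira (Provost); then Quinn, Oyelaran, Greco, Adeyemi and Salazar (Dean).
Achebe and Lindqvist are each not an endowed-chair holder, so the next rule applies.
Achebe and Lindqvist both have date of appointment to current position Aug 8, 1992, so the next rule applies.
Achebe and Lindqvist both have years of continuous service 26 years, so the next rule applies.
Among Achebe and Lindqvist, by date the degree was conferred (later first): Achebe (Sep 25, 2013) before Lindqvist (Jun 18, 2012).
Among Quinn, Oyelaran, Greco, Adeyemi and Salazar, an endowed-chair holder before not an endowed-chair holder: Quinn, Oyelaran, Greco and Adeyemi (an endowed-chair holder) before Salazar (not an endowed-chair holder).
Among Quinn, Oyelaran, Greco and Adeyemi, by date of appointment to current position (later first): Quinn and Oyelaran (Apr 15, 2013) before Greco and Adeyemi (Nov 28, 2012).
Quinn and Oyelaran both have years of continuous service 16 years, so the next rule applies.
Among Quinn and Oyelaran, by date the degree was conferred (later first): Quinn (May 10, 2021) before Oyelaran (Jul 7, 2017).
Greco and Adeyemi both have years of continuous service 5 years, so the next rule applies.
Among Greco and Adeyemi, by date the degree was conferred (later first): Greco (Oct 13, 2004) before Adeyemi (Sep 7, 2004).
Full order: Achebe, Lindqvist, Pereira, Quinn, Oyelaran, Greco, Adeyemi, Salazar.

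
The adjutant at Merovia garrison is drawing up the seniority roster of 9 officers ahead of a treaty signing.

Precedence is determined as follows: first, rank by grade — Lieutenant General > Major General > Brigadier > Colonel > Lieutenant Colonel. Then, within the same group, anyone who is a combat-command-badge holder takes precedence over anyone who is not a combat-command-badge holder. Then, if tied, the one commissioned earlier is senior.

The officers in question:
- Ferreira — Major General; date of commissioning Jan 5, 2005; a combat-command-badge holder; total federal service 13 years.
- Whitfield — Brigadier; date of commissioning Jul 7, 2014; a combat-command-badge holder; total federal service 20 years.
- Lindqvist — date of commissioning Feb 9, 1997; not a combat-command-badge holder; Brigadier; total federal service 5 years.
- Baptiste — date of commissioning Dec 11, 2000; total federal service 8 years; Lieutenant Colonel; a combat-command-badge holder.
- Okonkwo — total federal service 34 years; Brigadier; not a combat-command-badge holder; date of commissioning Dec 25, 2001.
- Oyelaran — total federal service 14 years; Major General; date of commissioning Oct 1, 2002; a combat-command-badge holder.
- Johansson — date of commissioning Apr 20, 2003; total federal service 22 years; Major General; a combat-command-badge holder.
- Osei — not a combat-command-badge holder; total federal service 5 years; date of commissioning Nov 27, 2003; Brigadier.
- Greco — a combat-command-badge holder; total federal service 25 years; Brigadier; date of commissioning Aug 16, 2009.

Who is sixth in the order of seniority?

Lindqvist

By grade: Oyelaran, Johansson and Ferreira (Major General); then Greco, Whitfield, Lindqvist, Okonkwo and Osei (Brigadier); then Baptiste (Lieutenant Colonel).
Oyelaran, Johansson and Ferreira are each a combat-command-badge holder, so the next rule applies.
Among Oyelaran, Johansson and Ferreira, by date of commissioning (earlier first): Oyelaran (Oct 1, 2002) before Johansson (Apr 20, 2003) before Ferreira (Jan 5, 2005).
Among Greco, Whitfield, Lindqvist, Okonkwo and Osei, a combat-command-badge holder before not a combat-command-badge holder: Greco and Whitfield (a combat-command-badge holder) before Lindqvist, Okonkwo and Osei (not a combat-command-badge holder).
Among Greco and Whitfield, by date of commissioning (earlier first): Greco (Aug 16, 2009) before Whitfield (Jul 7, 2014).
Among Lindqvist, Okonkwo and Osei, by date of commissioning (earlier first): Lindqvist (Feb 9, 1997) before Okonkwo (Dec 25, 2001) before Osei (Nov 27, 2003).
Order: Oyelaran, Johansson, Ferreira, Greco, Whitfield, Lindqvist, Okonkwo, Osei, Baptiste.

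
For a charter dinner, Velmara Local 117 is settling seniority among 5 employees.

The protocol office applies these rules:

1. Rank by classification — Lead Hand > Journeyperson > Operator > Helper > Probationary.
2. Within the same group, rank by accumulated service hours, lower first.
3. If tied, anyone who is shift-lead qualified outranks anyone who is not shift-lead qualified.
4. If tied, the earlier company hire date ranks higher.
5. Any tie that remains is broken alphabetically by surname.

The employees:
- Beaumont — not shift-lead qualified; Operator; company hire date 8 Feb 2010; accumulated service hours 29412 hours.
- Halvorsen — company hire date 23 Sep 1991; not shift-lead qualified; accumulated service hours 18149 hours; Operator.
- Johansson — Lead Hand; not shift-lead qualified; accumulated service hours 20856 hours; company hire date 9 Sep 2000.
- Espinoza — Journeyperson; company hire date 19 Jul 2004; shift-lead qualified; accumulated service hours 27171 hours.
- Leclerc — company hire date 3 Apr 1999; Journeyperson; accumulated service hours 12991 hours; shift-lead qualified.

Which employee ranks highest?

Johansson

By classification: Johansson (Lead Hand); then Leclerc and Espinoza (Journeyperson); then Halvorsen and Beaumont (Operator).
Among Leclerc and Espinoza, by accumulated service hours (lower first): Leclerc (12991 hours) before Espinoza (27171 hours).
Among Halvorsen and Beaumont, by accumulated service hours (lower first): Halvorsen (18149 hours) before Beaumont (29412 hours).
Order: Johansson, Leclerc, Espinoza, Halvorsen, Beaumont.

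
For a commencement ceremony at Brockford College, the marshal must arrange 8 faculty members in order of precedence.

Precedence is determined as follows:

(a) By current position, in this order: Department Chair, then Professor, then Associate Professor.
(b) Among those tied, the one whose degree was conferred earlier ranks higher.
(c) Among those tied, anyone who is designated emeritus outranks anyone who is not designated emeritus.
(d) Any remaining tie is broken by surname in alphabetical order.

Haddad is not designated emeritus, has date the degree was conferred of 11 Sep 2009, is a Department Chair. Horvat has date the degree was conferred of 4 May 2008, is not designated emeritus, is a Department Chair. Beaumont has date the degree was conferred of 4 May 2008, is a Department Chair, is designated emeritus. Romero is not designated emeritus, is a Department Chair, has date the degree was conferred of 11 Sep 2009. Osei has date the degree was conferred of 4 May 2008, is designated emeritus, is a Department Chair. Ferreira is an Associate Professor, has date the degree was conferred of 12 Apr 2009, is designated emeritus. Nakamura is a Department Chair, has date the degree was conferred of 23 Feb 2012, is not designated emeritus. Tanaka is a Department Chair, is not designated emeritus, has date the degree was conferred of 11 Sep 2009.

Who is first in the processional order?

Beaumont

By current position: Beaumont, Osei, Horvat, Haddad, Romero, Tanaka and Nakamura (Department Chair); then Ferreira (Associate Professor).
Among Beaumont, Osei, Horvat, Haddad, Romero, Tanaka and Nakamura, by date the degree was conferred (earlier first): Beaumont, Osei and Horvat (4 May 2008) before Haddad, Romero and Tanaka (11 Sep 2009) before Nakamura (23 Feb 2012).
Among Beaumont, Osei and Horvat, designated emeritus before not designated emeritus: Beaumont and Osei (designated emeritus) before Horvat (not designated emeritus).
Among Beaumont and Osei, alphabetically by surname: Beaumont before Osei.
Haddad, Romero and Tanaka are each not designated emeritus, so the next rule applies.
Among Haddad, Romero and Tanaka, alphabetically by surname: Haddad before Romero before Tanaka.
Order: Beaumont, Osei, Horvat, Haddad, Romero, Tanaka, Nakamura, Ferreira.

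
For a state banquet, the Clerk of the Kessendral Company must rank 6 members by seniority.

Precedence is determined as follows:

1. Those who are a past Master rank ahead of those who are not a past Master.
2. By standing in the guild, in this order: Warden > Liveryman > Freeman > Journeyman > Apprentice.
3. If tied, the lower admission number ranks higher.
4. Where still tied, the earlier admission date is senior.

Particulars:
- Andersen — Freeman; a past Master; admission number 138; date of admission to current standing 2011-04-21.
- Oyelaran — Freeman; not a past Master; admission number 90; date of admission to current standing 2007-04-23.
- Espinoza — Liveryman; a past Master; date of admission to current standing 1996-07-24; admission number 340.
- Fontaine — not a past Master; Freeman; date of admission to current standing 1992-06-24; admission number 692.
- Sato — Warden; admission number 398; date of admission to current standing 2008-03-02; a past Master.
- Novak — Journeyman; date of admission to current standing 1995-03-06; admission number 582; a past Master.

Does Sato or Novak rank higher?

By the first rule: Sato, Espinoza, Andersen and Novak (each a past Master); then Oyelaran and Fontaine (both not a past Master).
Among Sato, Espinoza, Andersen and Novak, by standing in the guild: Sato (Warden) before Espinoza (Liveryman) before Andersen (Freeman) before Novak (Journeyman).
Oyelaran and Fontaine are each Freeman, so the next rule applies.
Among Oyelaran and Fontaine, by admission number (lower first): Oyelaran (90) before Fontaine (692).
So Sato takes precedence.

Sato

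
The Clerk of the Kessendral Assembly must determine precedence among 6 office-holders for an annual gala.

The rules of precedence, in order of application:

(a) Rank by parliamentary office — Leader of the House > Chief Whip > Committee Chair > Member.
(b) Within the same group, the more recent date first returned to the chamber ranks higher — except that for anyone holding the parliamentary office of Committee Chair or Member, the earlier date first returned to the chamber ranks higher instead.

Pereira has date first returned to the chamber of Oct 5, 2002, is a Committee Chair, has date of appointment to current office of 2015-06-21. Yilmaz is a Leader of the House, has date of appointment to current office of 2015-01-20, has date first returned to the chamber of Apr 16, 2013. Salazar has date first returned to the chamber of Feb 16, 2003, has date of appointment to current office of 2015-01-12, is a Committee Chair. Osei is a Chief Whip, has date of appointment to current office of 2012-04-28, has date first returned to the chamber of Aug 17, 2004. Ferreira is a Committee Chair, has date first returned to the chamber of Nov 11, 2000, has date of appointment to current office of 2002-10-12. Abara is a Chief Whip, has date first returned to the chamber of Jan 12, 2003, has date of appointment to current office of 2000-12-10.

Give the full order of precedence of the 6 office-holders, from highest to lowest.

Yilmaz, Osei, Abara, Ferreira, Pereira, Salazar

By parliamentary office: Yilmaz (Leader of the House); then Osei and Abara (Chief Whip); then Ferreira, Pereira and Salazar (Committee Chair).
Among Osei and Abara, by date first returned to the chamber (later first): Osei (Aug 17, 2004) before Abara (Jan 12, 2003).
Among Ferreira, Pereira and Salazar, by date first returned to the chamber (earlier first) (reversed rule for this group): Ferreira (Nov 11, 2000) before Pereira (Oct 5, 2002) before Salazar (Feb 16, 2003).
Full order: Yilmaz, Osei, Abara, Ferreira, Pereira, Salazar.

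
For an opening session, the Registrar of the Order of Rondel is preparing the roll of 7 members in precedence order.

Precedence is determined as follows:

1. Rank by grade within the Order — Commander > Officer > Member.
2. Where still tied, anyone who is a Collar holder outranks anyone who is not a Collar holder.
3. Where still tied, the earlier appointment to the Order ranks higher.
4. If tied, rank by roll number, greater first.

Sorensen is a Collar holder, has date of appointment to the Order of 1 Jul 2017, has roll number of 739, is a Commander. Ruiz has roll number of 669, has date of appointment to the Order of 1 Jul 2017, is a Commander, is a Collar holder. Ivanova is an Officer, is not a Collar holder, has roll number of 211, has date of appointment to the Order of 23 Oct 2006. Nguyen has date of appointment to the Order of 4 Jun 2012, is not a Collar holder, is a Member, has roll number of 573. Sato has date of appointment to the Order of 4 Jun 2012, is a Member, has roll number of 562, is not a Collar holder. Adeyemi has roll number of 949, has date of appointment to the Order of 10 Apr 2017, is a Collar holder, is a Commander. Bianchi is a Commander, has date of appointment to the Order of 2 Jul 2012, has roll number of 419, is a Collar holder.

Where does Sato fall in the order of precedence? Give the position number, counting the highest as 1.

By grade within the Order: Bianchi, Adeyemi, Sorensen and Ruiz (Commander); then Ivanova (Officer); then Nguyen and Sato (Member).
Bianchi, Adeyemi, Sorensen and Ruiz are each a Collar holder, so the next rule applies.
Among Bianchi, Adeyemi, Sorensen and Ruiz, by date of appointment to the Order (earlier first): Bianchi (2 Jul 2012) before Adeyemi (10 Apr 2017) before Sorensen and Ruiz (1 Jul 2017).
Among Sorensen and Ruiz, by roll number (higher first): Sorensen (739) before Ruiz (669).
Nguyen and Sato are each not a Collar holder, so the next rule applies.
Nguyen and Sato both have date of appointment to the Order 4 Jun 2012, so the next rule applies.
Among Nguyen and Sato, by roll number (higher first): Nguyen (573) before Sato (562).
Order: Bianchi, Adeyemi, Sorensen, Ruiz, Ivanova, Nguyen, Sato. So position 7.

7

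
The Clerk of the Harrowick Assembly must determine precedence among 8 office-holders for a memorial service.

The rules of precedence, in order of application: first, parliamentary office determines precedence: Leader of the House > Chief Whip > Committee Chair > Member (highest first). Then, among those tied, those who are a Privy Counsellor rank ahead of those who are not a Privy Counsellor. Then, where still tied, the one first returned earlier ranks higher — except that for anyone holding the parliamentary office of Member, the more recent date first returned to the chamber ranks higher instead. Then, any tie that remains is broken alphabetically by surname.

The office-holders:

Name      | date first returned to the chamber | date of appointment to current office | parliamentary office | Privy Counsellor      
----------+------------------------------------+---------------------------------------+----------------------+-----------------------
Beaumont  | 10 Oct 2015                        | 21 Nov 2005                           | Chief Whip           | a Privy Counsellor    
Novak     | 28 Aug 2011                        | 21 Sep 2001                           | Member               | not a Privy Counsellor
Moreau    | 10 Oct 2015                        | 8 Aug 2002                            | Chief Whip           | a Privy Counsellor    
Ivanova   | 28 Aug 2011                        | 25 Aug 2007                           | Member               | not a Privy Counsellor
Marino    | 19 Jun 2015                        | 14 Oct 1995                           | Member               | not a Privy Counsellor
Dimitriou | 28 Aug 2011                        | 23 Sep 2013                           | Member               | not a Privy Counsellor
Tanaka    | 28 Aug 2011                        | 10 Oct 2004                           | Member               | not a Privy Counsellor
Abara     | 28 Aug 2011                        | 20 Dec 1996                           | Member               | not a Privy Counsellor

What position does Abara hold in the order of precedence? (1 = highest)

By parliamentary office: Beaumont and Moreau (Chief Whip); then Marino, Abara, Dimitriou, Ivanova, Novak and Tanaka (Member).
Beaumont and Moreau are each a Privy Counsellor, so the next rule applies.
Beaumont and Moreau both have date first returned to the chamber 10 Oct 2015, so the next rule applies.
Among Beaumont and Moreau, alphabetically by surname: Beaumont before Moreau.
Marino, Abara, Dimitriou, Ivanova, Novak and Tanaka are each not a Privy Counsellor, so the next rule applies.
Among Marino, Abara, Dimitriou, Ivanova, Novak and Tanaka, by date first returned to the chamber (later first) (reversed rule for this group): Marino (19 Jun 2015) before Abara, Dimitriou, Ivanova, Novak and Tanaka (28 Aug 2011).
Among Abara, Dimitriou, Ivanova, Novak and Tanaka, alphabetically by surname: Abara before Dimitriou before Ivanova before Novak before Tanaka.
Order: Beaumont, Moreau, Marino, Abara, Dimitriou, Ivanova, Novak, Tanaka. So position 4.

4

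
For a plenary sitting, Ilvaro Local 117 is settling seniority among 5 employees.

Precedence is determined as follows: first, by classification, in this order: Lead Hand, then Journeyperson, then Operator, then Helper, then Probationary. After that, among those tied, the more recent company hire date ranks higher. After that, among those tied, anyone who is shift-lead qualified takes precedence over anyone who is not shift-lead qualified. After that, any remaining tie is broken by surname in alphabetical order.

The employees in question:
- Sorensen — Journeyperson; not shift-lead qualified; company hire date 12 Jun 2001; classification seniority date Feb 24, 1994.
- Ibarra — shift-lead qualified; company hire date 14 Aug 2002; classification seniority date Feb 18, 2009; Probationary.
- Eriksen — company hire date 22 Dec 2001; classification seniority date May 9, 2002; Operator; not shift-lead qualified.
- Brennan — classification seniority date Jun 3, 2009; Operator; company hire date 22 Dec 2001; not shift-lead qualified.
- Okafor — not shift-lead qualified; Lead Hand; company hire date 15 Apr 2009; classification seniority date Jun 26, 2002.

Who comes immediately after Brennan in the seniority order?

Eriksen

By classification: Okafor (Lead Hand); then Sorensen (Journeyperson); then Brennan and Eriksen (Operator); then Ibarra (Probationary).
Brennan and Eriksen both have company hire date 22 Dec 2001, so the next rule applies.
Brennan and Eriksen are each not shift-lead qualified, so the next rule applies.
Among Brennan and Eriksen, alphabetically by surname: Brennan before Eriksen.
Order: Okafor, Sorensen, Brennan, Eriksen, Ibarra.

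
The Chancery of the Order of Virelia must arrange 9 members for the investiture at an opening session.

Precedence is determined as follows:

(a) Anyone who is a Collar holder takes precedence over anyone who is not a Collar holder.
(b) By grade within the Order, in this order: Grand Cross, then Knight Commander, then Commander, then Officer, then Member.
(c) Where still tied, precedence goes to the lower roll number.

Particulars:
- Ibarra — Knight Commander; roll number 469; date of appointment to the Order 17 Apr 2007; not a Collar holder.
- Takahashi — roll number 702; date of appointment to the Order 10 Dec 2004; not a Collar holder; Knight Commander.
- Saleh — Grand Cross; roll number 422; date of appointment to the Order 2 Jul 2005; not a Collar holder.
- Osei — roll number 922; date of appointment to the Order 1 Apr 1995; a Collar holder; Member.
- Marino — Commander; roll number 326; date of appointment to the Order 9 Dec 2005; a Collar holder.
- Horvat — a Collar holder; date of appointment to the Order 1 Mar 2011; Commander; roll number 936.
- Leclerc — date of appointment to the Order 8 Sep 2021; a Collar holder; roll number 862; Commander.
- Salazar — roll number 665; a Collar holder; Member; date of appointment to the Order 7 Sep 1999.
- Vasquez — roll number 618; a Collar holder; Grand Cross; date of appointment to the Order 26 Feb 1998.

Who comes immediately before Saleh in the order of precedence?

Osei

By the first rule: Vasquez, Marino, Leclerc, Horvat, Salazar and Osei (each a Collar holder); then Saleh, Ibarra and Takahashi (each not a Collar holder).
Among Vasquez, Marino, Leclerc, Horvat, Salazar and Osei, by grade within the Order: Vasquez (Grand Cross) before Marino, Leclerc and Horvat (Commander) before Salazar and Osei (Member).
Among Marino, Leclerc and Horvat, by roll number (lower first): Marino (326) before Leclerc (862) before Horvat (936).
Among Salazar and Osei, by roll number (lower first): Salazar (665) before Osei (922).
Among Saleh, Ibarra and Takahashi, by grade within the Order: Saleh (Grand Cross) before Ibarra and Takahashi (Knight Commander).
Among Ibarra and Takahashi, by roll number (lower first): Ibarra (469) before Takahashi (702).
Order: Vasquez, Marino, Leclerc, Horvat, Salazar, Osei, Saleh, Ibarra, Takahashi.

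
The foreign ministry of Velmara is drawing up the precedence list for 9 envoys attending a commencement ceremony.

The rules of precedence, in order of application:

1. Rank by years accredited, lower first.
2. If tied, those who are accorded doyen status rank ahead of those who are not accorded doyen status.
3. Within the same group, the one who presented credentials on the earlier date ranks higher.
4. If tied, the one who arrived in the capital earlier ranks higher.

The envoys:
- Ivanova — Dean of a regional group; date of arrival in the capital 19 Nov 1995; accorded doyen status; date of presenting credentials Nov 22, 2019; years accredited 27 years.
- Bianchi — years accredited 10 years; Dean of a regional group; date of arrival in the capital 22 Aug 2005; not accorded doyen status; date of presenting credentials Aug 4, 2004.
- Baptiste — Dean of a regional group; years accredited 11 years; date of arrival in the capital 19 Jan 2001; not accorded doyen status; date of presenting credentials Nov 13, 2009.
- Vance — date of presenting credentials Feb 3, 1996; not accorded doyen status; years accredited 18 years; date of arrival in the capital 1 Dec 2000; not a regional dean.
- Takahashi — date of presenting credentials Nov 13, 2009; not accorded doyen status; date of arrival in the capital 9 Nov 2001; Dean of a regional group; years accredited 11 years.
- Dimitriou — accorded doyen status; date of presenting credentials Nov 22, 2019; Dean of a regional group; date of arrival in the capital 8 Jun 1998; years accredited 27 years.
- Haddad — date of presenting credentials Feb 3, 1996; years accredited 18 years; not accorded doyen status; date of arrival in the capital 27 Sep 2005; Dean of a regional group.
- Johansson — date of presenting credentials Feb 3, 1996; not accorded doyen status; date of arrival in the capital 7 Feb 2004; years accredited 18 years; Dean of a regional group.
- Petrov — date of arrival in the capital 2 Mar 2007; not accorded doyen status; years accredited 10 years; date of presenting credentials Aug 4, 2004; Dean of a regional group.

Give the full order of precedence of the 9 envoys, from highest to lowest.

By years accredited (lower first): Bianchi and Petrov (both 10 years); then Baptiste and Takahashi (both 11 years); then Vance, Johansson and Haddad (each 18 years); then Ivanova and Dimitriou (both 27 years).
Bianchi and Petrov are each not accorded doyen status, so the next rule applies.
Bianchi and Petrov both have date of presenting credentials Aug 4, 2004, so the next rule applies.
Among Bianchi and Petrov, by date of arrival in the capital (earlier first): Bianchi (22 Aug 2005) before Petrov (2 Mar 2007).
Baptiste and Takahashi are each not accorded doyen status, so the next rule applies.
Baptiste and Takahashi both have date of presenting credentials Nov 13, 2009, so the next rule applies.
Among Baptiste and Takahashi, by date of arrival in the capital (earlier first): Baptiste (19 Jan 2001) before Takahashi (9 Nov 2001).
Vance, Johansson and Haddad are each not accorded doyen status, so the next rule applies.
Vance, Johansson and Haddad all have date of presenting credentials Feb 3, 1996, so the next rule applies.
Among Vance, Johansson and Haddad, by date of arrival in the capital (earlier first): Vance (1 Dec 2000) before Johansson (7 Feb 2004) before Haddad (27 Sep 2005).
Ivanova and Dimitriou are each accorded doyen status, so the next rule applies.
Ivanova and Dimitriou both have date of presenting credentials Nov 22, 2019, so the next rule applies.
Among Ivanova and Dimitriou, by date of arrival in the capital (earlier first): Ivanova (19 Nov 1995) before Dimitriou (8 Jun 1998).
Full order: Bianchi, Petrov, Baptiste, Takahashi, Vance, Johansson, Haddad, Ivanova, Dimitriou.

Bianchi, Petrov, Baptiste, Takahashi, Vance, Johansson, Haddad, Ivanova, Dimitriou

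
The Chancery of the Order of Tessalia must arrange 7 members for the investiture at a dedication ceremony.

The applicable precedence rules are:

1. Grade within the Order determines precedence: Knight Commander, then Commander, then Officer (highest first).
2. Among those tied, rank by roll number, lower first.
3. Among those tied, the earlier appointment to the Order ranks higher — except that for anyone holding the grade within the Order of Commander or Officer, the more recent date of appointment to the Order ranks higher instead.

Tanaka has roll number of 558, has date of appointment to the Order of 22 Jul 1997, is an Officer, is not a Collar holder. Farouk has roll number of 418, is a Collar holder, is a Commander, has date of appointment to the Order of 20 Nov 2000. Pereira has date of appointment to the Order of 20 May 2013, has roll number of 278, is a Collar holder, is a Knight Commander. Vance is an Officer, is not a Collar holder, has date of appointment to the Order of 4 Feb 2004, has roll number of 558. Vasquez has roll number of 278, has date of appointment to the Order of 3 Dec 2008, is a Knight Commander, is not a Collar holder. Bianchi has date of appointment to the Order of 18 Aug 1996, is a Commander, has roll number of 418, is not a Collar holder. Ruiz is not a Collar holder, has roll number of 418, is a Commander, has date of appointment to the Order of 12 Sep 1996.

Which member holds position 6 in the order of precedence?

Vance

By grade within the Order: Vasquez and Pereira (Knight Commander); then Farouk, Ruiz and Bianchi (Commander); then Vance and Tanaka (Officer).
Vasquez and Pereira both have roll number 278, so the next rule applies.
Among Vasquez and Pereira, by date of appointment to the Order (earlier first): Vasquez (3 Dec 2008) before Pereira (20 May 2013).
Farouk, Ruiz and Bianchi all have roll number 418, so the next rule applies.
Among Farouk, Ruiz and Bianchi, by date of appointment to the Order (later first) (reversed rule for this group): Farouk (20 Nov 2000) before Ruiz (12 Sep 1996) before Bianchi (18 Aug 1996).
Vance and Tanaka both have roll number 558, so the next rule applies.
Among Vance and Tanaka, by date of appointment to the Order (later first) (reversed rule for this group): Vance (4 Feb 2004) before Tanaka (22 Jul 1997).
Order: Vasquez, Pereira, Farouk, Ruiz, Bianchi, Vance, Tanaka.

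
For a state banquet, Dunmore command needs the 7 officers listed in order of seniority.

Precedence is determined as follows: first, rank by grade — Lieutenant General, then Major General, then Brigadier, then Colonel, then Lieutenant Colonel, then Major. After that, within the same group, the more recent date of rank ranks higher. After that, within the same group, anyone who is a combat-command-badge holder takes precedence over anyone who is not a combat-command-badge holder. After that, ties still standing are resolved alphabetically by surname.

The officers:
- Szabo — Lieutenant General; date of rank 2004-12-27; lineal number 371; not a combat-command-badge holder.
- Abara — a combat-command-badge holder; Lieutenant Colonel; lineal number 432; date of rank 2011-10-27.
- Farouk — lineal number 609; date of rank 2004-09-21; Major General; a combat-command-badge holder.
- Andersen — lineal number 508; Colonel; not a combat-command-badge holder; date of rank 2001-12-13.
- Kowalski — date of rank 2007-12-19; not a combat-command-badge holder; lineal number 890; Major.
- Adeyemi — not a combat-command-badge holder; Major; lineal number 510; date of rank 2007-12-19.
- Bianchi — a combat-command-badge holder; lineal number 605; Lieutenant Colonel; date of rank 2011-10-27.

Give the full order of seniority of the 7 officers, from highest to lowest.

Szabo, Farouk, Andersen, Abara, Bianchi, Adeyemi, Kowalski

By grade: Szabo (Lieutenant General); then Farouk (Major General); then Andersen (Colonel); then Abara and Bianchi (Lieutenant Colonel); then Adeyemi and Kowalski (Major).
Abara and Bianchi both have date of rank 2011-10-27, so the next rule applies.
Abara and Bianchi are each a combat-command-badge holder, so the next rule applies.
Among Abara and Bianchi, alphabetically by surname: Abara before Bianchi.
Adeyemi and Kowalski both have date of rank 2007-12-19, so the next rule applies.
Adeyemi and Kowalski are each not a combat-command-badge holder, so the next rule applies.
Among Adeyemi and Kowalski, alphabetically by surname: Adeyemi before Kowalski.
Full order: Szabo, Farouk, Andersen, Abara, Bianchi, Adeyemi, Kowalski.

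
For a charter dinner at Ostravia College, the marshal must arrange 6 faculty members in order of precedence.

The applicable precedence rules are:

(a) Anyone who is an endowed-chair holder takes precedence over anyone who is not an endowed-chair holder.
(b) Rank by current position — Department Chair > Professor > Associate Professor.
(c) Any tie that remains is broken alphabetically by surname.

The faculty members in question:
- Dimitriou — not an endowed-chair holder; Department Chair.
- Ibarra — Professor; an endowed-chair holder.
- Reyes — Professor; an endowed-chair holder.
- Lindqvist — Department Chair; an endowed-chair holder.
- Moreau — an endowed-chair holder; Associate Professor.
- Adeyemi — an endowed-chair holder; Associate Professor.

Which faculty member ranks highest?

Lindqvist

By the first rule: Lindqvist, Ibarra, Reyes, Adeyemi and Moreau (each an endowed-chair holder); then Dimitriou (not an endowed-chair holder).
Among Lindqvist, Ibarra, Reyes, Adeyemi and Moreau, by current position: Lindqvist (Department Chair) before Ibarra and Reyes (Professor) before Adeyemi and Moreau (Associate Professor).
Among Ibarra and Reyes, alphabetically by surname: Ibarra before Reyes.
Among Adeyemi and Moreau, alphabetically by surname: Adeyemi before Moreau.
Order: Lindqvist, Ibarra, Reyes, Adeyemi, Moreau, Dimitriou.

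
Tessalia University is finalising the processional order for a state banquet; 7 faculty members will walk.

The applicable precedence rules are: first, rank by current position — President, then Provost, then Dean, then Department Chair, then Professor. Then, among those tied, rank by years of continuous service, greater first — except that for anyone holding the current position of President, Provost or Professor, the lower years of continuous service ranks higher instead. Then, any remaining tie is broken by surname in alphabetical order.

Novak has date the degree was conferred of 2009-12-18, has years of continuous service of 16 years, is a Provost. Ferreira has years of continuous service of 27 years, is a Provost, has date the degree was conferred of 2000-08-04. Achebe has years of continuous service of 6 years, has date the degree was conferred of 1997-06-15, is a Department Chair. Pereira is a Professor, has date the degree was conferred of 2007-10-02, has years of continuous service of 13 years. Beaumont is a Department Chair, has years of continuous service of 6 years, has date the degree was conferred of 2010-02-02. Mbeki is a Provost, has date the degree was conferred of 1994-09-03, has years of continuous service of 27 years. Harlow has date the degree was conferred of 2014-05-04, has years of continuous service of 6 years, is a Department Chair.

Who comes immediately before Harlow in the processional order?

By current position: Novak, Ferreira and Mbeki (Provost); then Achebe, Beaumont and Harlow (Department Chair); then Pereira (Professor).
Among Novak, Ferreira and Mbeki, by years of continuous service (lower first) (reversed rule for this group): Novak (16 years) before Ferreira and Mbeki (27 years).
Among Ferreira and Mbeki, alphabetically by surname: Ferreira before Mbeki.
Achebe, Beaumont and Harlow all have years of continuous service 6 years, so the next rule applies.
Among Achebe, Beaumont and Harlow, alphabetically by surname: Achebe before Beaumont before Harlow.
Order: Novak, Ferreira, Mbeki, Achebe, Beaumont, Harlow, Pereira.

Beaumont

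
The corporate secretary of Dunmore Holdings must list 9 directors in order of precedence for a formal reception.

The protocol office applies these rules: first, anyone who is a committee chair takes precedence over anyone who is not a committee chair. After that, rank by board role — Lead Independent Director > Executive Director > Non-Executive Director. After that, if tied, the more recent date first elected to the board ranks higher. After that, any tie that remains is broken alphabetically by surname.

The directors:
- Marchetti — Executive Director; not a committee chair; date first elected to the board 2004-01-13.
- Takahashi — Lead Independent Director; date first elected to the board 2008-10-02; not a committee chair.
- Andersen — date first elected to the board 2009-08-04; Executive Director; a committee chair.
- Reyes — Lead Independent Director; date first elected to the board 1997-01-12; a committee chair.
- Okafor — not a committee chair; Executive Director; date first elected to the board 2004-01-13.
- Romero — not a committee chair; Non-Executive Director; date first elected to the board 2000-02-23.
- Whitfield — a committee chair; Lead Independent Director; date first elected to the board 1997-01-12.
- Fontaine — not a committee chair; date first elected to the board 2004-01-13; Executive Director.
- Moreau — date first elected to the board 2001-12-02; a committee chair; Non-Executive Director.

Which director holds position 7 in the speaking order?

By the first rule: Reyes, Whitfield, Andersen and Moreau (each a committee chair); then Takahashi, Fontaine, Marchetti, Okafor and Romero (each not a committee chair).
Among Reyes, Whitfield, Andersen and Moreau, by board role: Reyes and Whitfield (Lead Independent Director) before Andersen (Executive Director) before Moreau (Non-Executive Director).
Reyes and Whitfield both have date first elected to the board 1997-01-12, so the next rule applies.
Among Reyes and Whitfield, alphabetically by surname: Reyes before Whitfield.
Among Takahashi, Fontaine, Marchetti, Okafor and Romero, by board role: Takahashi (Lead Independent Director) before Fontaine, Marchetti and Okafor (Executive Director) before Romero (Non-Executive Director).
Fontaine, Marchetti and Okafor all have date first elected to the board 2004-01-13, so the next rule applies.
Among Fontaine, Marchetti and Okafor, alphabetically by surname: Fontaine before Marchetti before Okafor.
Order: Reyes, Whitfield, Andersen, Moreau, Takahashi, Fontaine, Marchetti, Okafor, Romero.

Marchetti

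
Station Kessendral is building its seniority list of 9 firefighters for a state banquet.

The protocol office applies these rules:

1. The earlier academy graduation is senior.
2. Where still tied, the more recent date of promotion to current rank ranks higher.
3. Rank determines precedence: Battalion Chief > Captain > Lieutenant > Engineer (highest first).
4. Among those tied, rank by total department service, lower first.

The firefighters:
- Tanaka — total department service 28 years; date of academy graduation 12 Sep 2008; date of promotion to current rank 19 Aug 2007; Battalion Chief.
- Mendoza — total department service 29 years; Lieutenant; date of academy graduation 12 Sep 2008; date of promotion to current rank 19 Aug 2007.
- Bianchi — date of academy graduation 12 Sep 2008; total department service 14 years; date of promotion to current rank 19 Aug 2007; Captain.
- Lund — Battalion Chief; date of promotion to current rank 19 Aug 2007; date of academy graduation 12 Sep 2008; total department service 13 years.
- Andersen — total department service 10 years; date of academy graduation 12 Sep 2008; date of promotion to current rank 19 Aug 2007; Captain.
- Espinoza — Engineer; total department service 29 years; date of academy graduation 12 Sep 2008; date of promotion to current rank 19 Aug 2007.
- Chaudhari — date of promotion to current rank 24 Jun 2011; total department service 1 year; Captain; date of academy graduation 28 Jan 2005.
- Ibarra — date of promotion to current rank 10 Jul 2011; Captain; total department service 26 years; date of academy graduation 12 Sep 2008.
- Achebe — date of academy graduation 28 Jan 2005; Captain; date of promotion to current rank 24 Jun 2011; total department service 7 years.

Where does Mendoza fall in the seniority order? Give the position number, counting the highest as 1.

8

By date of academy graduation (earlier first): Chaudhari and Achebe (both 28 Jan 2005); then Ibarra, Lund, Tanaka, Andersen, Bianchi, Mendoza and Espinoza (each 12 Sep 2008).
Chaudhari and Achebe both have date of promotion to current rank 24 Jun 2011, so the next rule applies.
Chaudhari and Achebe are each Captain, so the next rule applies.
Among Chaudhari and Achebe, by total department service (lower first): Chaudhari (1 year) before Achebe (7 years).
Among Ibarra, Lund, Tanaka, Andersen, Bianchi, Mendoza and Espinoza, by date of promotion to current rank (later first): Ibarra (10 Jul 2011) before Lund, Tanaka, Andersen, Bianchi, Mendoza and Espinoza (19 Aug 2007).
Among Lund, Tanaka, Andersen, Bianchi, Mendoza and Espinoza, by rank: Lund and Tanaka (Battalion Chief) before Andersen and Bianchi (Captain) before Mendoza (Lieutenant) before Espinoza (Engineer).
Among Lund and Tanaka, by total department service (lower first): Lund (13 years) before Tanaka (28 years).
Among Andersen and Bianchi, by total department service (lower first): Andersen (10 years) before Bianchi (14 years).
Order: Chaudhari, Achebe, Ibarra, Lund, Tanaka, Andersen, Bianchi, Mendoza, Espinoza. So position 8.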